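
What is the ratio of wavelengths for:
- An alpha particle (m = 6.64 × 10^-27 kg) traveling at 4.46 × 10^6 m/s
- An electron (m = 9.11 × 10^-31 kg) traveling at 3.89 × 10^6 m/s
λ₁/λ₂ = 1.20 × 10^-4

Using λ = h/(mv):

λ₁ = h/(m₁v₁) = 2.24 × 10^-14 m
λ₂ = h/(m₂v₂) = 1.87 × 10^-10 m

Ratio λ₁/λ₂ = (m₂v₂)/(m₁v₁)
         = (9.11 × 10^-31 kg × 3.89 × 10^6 m/s) / (6.64 × 10^-27 kg × 4.46 × 10^6 m/s)
         = 1.20 × 10^-4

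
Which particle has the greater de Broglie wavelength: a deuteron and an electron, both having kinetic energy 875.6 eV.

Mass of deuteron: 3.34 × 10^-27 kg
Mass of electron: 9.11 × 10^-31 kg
The electron has the longer wavelength.

Using λ = h/√(2mKE):

For deuteron: λ₁ = h/√(2m₁KE) = 6.84 × 10^-13 m
For electron: λ₂ = h/√(2m₂KE) = 4.14 × 10^-11 m

Since λ ∝ 1/√m at constant kinetic energy, the lighter particle has the longer wavelength.

The electron has the longer de Broglie wavelength.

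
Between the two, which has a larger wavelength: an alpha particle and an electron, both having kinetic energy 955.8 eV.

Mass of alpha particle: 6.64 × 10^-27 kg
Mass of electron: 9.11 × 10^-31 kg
The electron has the longer wavelength.

Using λ = h/√(2mKE):

For alpha particle: λ₁ = h/√(2m₁KE) = 4.65 × 10^-13 m
For electron: λ₂ = h/√(2m₂KE) = 3.97 × 10^-11 m

Since λ ∝ 1/√m at constant kinetic energy, the lighter particle has the longer wavelength.

The electron has the longer de Broglie wavelength.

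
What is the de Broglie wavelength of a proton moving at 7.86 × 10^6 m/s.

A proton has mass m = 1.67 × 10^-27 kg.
5.05 × 10^-14 m

Using the de Broglie relation λ = h/(mv):

λ = h/(mv)
λ = (6.626 × 10^-34 J·s) / (1.67 × 10^-27 kg × 7.86 × 10^6 m/s)
λ = 5.05 × 10^-14 m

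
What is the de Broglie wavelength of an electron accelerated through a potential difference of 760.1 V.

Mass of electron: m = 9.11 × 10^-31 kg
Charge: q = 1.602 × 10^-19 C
4.45 × 10^-11 m

When a particle is accelerated through voltage V, it gains kinetic energy KE = qV.

The de Broglie wavelength is then λ = h/√(2mqV):

λ = h/√(2mqV)
λ = (6.626 × 10^-34 J·s) / √(2 × 9.11 × 10^-31 kg × 1.602 × 10^-19 C × 760.1 V)
λ = 4.45 × 10^-11 m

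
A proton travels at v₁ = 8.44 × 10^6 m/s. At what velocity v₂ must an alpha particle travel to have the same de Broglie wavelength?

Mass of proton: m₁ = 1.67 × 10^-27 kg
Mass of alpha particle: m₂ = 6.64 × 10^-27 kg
v₂ = 2.12 × 10^6 m/s

For equal de Broglie wavelengths: λ₁ = λ₂

h/(m₁v₁) = h/(m₂v₂)
m₁v₁ = m₂v₂
v₂ = v₁ · (m₁/m₂)

v₂ = 8.44 × 10^6 m/s × (1.67 × 10^-27 kg / 6.64 × 10^-27 kg)
v₂ = 2.12 × 10^6 m/s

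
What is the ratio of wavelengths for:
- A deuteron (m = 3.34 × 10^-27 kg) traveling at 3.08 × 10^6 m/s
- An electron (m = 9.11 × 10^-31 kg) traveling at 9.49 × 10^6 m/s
λ₁/λ₂ = 8.40 × 10^-4

Using λ = h/(mv):

λ₁ = h/(m₁v₁) = 6.44 × 10^-14 m
λ₂ = h/(m₂v₂) = 7.66 × 10^-11 m

Ratio λ₁/λ₂ = (m₂v₂)/(m₁v₁)
         = (9.11 × 10^-31 kg × 9.49 × 10^6 m/s) / (3.34 × 10^-27 kg × 3.08 × 10^6 m/s)
         = 8.40 × 10^-4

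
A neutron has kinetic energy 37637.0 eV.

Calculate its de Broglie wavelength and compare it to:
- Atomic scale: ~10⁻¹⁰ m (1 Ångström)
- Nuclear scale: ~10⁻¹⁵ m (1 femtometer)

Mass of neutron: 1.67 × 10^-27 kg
λ = 1.48 × 10^-13 m, which is between nuclear and atomic scales.

Using λ = h/√(2mKE):

KE = 37637.0 eV = 6.030 × 10^-15 J

λ = h/√(2mKE)
λ = (6.626 × 10^-34 J·s) / √(2 × 1.67 × 10^-27 kg × 6.030 × 10^-15 J)
λ = 1.48 × 10^-13 m

Comparison:
- Atomic scale (10⁻¹⁰ m): λ is 0.0015× this size
- Nuclear scale (10⁻¹⁵ m): λ is 1.5e+02× this size

The wavelength is between nuclear and atomic scales.

This wavelength is appropriate for probing atomic structure but too large for nuclear physics experiments.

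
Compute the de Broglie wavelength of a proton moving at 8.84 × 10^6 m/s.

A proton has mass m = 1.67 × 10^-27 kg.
4.49 × 10^-14 m

Using the de Broglie relation λ = h/(mv):

λ = h/(mv)
λ = (6.626 × 10^-34 J·s) / (1.67 × 10^-27 kg × 8.84 × 10^6 m/s)
λ = 4.49 × 10^-14 m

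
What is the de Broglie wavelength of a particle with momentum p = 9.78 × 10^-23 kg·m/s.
6.78 × 10^-12 m

Using the de Broglie relation λ = h/p:

λ = h/p
λ = (6.626 × 10^-34 J·s) / (9.78 × 10^-23 kg·m/s)
λ = 6.78 × 10^-12 m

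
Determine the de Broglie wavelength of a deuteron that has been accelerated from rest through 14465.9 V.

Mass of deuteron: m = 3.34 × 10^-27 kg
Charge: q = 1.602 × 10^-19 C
1.68 × 10^-13 m

When a particle is accelerated through voltage V, it gains kinetic energy KE = qV.

The de Broglie wavelength is then λ = h/√(2mqV):

λ = h/√(2mqV)
λ = (6.626 × 10^-34 J·s) / √(2 × 3.34 × 10^-27 kg × 1.602 × 10^-19 C × 14465.9 V)
λ = 1.68 × 10^-13 m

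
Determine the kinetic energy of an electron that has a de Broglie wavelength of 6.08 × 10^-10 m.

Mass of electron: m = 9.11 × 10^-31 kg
6.52 × 10^-19 J (or 4.07 eV)

From λ = h/√(2mKE), we solve for KE:

λ² = h²/(2mKE)
KE = h²/(2mλ²)
KE = (6.626 × 10^-34 J·s)² / (2 × 9.11 × 10^-31 kg × (6.08 × 10^-10 m)²)
KE = 6.52 × 10^-19 J
KE = 4.07 eV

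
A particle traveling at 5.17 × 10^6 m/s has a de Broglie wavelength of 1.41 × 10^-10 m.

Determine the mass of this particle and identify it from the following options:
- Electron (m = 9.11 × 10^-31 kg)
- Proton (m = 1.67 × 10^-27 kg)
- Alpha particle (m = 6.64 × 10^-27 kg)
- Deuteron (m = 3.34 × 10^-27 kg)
The particle is an electron.

From λ = h/(mv), solve for mass:

m = h/(λv)
m = (6.626 × 10^-34 J·s) / (1.41 × 10^-10 m × 5.17 × 10^6 m/s)
m = 9.09 × 10^-31 kg

Comparing with the listed masses, this is closest to an electron.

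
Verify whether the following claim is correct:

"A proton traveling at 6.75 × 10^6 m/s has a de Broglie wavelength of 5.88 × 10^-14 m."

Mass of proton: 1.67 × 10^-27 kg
True

The claim is correct.

Using λ = h/(mv):
λ = (6.626 × 10^-34 J·s) / (1.67 × 10^-27 kg × 6.75 × 10^6 m/s)
λ = 5.88 × 10^-14 m

This matches the claimed value.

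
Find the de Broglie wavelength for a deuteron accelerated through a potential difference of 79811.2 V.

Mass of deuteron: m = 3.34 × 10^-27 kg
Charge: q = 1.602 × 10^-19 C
7.17 × 10^-14 m

When a particle is accelerated through voltage V, it gains kinetic energy KE = qV.

The de Broglie wavelength is then λ = h/√(2mqV):

λ = h/√(2mqV)
λ = (6.626 × 10^-34 J·s) / √(2 × 3.34 × 10^-27 kg × 1.602 × 10^-19 C × 79811.2 V)
λ = 7.17 × 10^-14 m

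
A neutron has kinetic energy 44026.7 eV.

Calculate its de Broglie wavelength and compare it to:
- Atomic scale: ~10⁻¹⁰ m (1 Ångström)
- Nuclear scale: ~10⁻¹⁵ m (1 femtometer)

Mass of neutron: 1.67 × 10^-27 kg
λ = 1.37 × 10^-13 m, which is between nuclear and atomic scales.

Using λ = h/√(2mKE):

KE = 44026.7 eV = 7.054 × 10^-15 J

λ = h/√(2mKE)
λ = (6.626 × 10^-34 J·s) / √(2 × 1.67 × 10^-27 kg × 7.054 × 10^-15 J)
λ = 1.37 × 10^-13 m

Comparison:
- Atomic scale (10⁻¹⁰ m): λ is 0.0014× this size
- Nuclear scale (10⁻¹⁵ m): λ is 1.4e+02× this size

The wavelength is between nuclear and atomic scales.

This wavelength is appropriate for probing atomic structure but too large for nuclear physics experiments.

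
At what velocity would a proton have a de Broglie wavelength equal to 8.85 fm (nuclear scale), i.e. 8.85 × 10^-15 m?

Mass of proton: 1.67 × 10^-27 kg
4.48 × 10^7 m/s

From λ = h/(mv), solve for v:

v = h/(mλ)
v = (6.626 × 10^-34 J·s) / (1.67 × 10^-27 kg × 8.85 × 10^-15 m)
v = 4.48 × 10^7 m/s

Note: This velocity is 15.0% of the speed of light, so relativistic corrections would be needed for a more accurate calculation.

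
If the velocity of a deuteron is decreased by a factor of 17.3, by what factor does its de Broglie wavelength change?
The wavelength increases by a factor of 17.3.

From λ = h/(mv), the wavelength is inversely proportional to velocity:

λ ∝ 1/v

If v → v/17.3, then λ → 17.3λ

When velocity is decreased by a factor of 17.3, the wavelength increases by a factor of 17.3.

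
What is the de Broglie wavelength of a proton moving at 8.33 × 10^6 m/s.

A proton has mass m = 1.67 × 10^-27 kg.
4.76 × 10^-14 m

Using the de Broglie relation λ = h/(mv):

λ = h/(mv)
λ = (6.626 × 10^-34 J·s) / (1.67 × 10^-27 kg × 8.33 × 10^6 m/s)
λ = 4.76 × 10^-14 m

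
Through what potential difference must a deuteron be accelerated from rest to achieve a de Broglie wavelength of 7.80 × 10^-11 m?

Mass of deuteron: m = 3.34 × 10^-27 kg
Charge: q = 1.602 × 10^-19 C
6.74 × 10^-2 V

From λ = h/√(2mqV), we solve for V:

λ² = h²/(2mqV)
V = h²/(2mqλ²)
V = (6.626 × 10^-34 J·s)² / (2 × 3.34 × 10^-27 kg × 1.602 × 10^-19 C × (7.80 × 10^-11 m)²)
V = 6.74 × 10^-2 V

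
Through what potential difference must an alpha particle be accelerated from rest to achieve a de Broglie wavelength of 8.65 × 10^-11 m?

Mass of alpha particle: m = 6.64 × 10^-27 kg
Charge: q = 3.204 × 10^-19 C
1.38 × 10^-2 V

From λ = h/√(2mqV), we solve for V:

λ² = h²/(2mqV)
V = h²/(2mqλ²)
V = (6.626 × 10^-34 J·s)² / (2 × 6.64 × 10^-27 kg × 3.204 × 10^-19 C × (8.65 × 10^-11 m)²)
V = 1.38 × 10^-2 V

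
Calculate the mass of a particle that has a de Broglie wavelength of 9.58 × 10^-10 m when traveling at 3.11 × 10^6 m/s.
2.22 × 10^-31 kg

From the de Broglie relation λ = h/(mv), we solve for m:

m = h/(λv)
m = (6.626 × 10^-34 J·s) / (9.58 × 10^-10 m × 3.11 × 10^6 m/s)
m = 2.22 × 10^-31 kg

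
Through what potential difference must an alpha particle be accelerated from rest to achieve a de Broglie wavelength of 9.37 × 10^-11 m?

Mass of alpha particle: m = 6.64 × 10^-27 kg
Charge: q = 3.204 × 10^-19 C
1.18 × 10^-2 V

From λ = h/√(2mqV), we solve for V:

λ² = h²/(2mqV)
V = h²/(2mqλ²)
V = (6.626 × 10^-34 J·s)² / (2 × 6.64 × 10^-27 kg × 3.204 × 10^-19 C × (9.37 × 10^-11 m)²)
V = 1.18 × 10^-2 V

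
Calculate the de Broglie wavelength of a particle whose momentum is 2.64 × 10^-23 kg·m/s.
2.51 × 10^-11 m

Using the de Broglie relation λ = h/p:

λ = h/p
λ = (6.626 × 10^-34 J·s) / (2.64 × 10^-23 kg·m/s)
λ = 2.51 × 10^-11 m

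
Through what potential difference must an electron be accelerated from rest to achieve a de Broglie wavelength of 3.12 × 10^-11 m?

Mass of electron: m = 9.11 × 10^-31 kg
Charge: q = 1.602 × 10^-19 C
1.55 × 10^3 V

From λ = h/√(2mqV), we solve for V:

λ² = h²/(2mqV)
V = h²/(2mqλ²)
V = (6.626 × 10^-34 J·s)² / (2 × 9.11 × 10^-31 kg × 1.602 × 10^-19 C × (3.12 × 10^-11 m)²)
V = 1.55 × 10^3 V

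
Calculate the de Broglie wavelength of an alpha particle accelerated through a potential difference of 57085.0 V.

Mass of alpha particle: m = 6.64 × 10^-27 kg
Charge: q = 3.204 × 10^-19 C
4.25 × 10^-14 m

When a particle is accelerated through voltage V, it gains kinetic energy KE = qV.

The de Broglie wavelength is then λ = h/√(2mqV):

λ = h/√(2mqV)
λ = (6.626 × 10^-34 J·s) / √(2 × 6.64 × 10^-27 kg × 3.204 × 10^-19 C × 57085.0 V)
λ = 4.25 × 10^-14 m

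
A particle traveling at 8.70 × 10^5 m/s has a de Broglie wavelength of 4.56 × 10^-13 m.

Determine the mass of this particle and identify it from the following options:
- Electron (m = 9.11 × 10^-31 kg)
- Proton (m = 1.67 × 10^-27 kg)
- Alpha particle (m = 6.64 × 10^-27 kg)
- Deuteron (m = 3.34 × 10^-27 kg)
The particle is a proton.

From λ = h/(mv), solve for mass:

m = h/(λv)
m = (6.626 × 10^-34 J·s) / (4.56 × 10^-13 m × 8.70 × 10^5 m/s)
m = 1.67 × 10^-27 kg

Comparing with the listed masses, this is closest to a proton.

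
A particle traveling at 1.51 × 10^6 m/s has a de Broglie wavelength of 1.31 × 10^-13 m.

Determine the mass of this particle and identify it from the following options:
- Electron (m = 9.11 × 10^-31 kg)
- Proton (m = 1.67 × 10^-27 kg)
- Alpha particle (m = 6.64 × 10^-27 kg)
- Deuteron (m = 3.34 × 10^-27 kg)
The particle is a deuteron.

From λ = h/(mv), solve for mass:

m = h/(λv)
m = (6.626 × 10^-34 J·s) / (1.31 × 10^-13 m × 1.51 × 10^6 m/s)
m = 3.35 × 10^-27 kg

Comparing with the listed masses, this is closest to a deuteron.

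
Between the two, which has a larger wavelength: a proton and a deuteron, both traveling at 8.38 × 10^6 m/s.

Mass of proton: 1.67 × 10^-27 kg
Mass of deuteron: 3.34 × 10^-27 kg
The proton has the longer wavelength.

Using λ = h/(mv), since both particles have the same velocity, the wavelength depends only on mass.

For proton: λ₁ = h/(m₁v) = 4.73 × 10^-14 m
For deuteron: λ₂ = h/(m₂v) = 2.37 × 10^-14 m

Since λ ∝ 1/m at constant velocity, the lighter particle has the longer wavelength.

The proton has the longer de Broglie wavelength.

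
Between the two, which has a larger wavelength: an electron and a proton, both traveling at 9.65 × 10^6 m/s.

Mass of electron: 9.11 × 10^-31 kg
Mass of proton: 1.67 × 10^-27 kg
The electron has the longer wavelength.

Using λ = h/(mv), since both particles have the same velocity, the wavelength depends only on mass.

For electron: λ₁ = h/(m₁v) = 7.54 × 10^-11 m
For proton: λ₂ = h/(m₂v) = 4.11 × 10^-14 m

Since λ ∝ 1/m at constant velocity, the lighter particle has the longer wavelength.

The electron has the longer de Broglie wavelength.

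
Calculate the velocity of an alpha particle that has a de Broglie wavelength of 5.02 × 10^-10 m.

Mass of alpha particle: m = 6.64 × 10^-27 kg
1.99 × 10^2 m/s

From the de Broglie relation λ = h/(mv), we solve for v:

v = h/(mλ)
v = (6.626 × 10^-34 J·s) / (6.64 × 10^-27 kg × 5.02 × 10^-10 m)
v = 1.99 × 10^2 m/s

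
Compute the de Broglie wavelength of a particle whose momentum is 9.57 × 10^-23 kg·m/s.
6.92 × 10^-12 m

Using the de Broglie relation λ = h/p:

λ = h/p
λ = (6.626 × 10^-34 J·s) / (9.57 × 10^-23 kg·m/s)
λ = 6.92 × 10^-12 m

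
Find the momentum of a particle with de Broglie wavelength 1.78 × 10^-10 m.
3.72 × 10^-24 kg·m/s

From the de Broglie relation λ = h/p, we solve for p:

p = h/λ
p = (6.626 × 10^-34 J·s) / (1.78 × 10^-10 m)
p = 3.72 × 10^-24 kg·m/s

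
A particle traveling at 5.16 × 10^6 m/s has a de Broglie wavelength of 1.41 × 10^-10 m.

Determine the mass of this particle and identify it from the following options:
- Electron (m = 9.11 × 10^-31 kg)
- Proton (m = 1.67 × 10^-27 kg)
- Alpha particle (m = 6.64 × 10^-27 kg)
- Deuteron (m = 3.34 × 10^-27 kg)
The particle is an electron.

From λ = h/(mv), solve for mass:

m = h/(λv)
m = (6.626 × 10^-34 J·s) / (1.41 × 10^-10 m × 5.16 × 10^6 m/s)
m = 9.11 × 10^-31 kg

Comparing with the listed masses, this is closest to an electron.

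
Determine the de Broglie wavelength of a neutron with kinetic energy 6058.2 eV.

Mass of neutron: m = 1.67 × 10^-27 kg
3.68 × 10^-13 m

Using λ = h/√(2mKE):

First convert KE to Joules: KE = 6058.2 eV = 9.706 × 10^-16 J

λ = h/√(2mKE)
λ = (6.626 × 10^-34 J·s) / √(2 × 1.67 × 10^-27 kg × 9.706 × 10^-16 J)
λ = 3.68 × 10^-13 m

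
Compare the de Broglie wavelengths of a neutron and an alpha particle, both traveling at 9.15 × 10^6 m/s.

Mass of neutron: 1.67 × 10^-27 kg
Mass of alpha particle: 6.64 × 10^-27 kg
The neutron has the longer wavelength.

Using λ = h/(mv), since both particles have the same velocity, the wavelength depends only on mass.

For neutron: λ₁ = h/(m₁v) = 4.34 × 10^-14 m
For alpha particle: λ₂ = h/(m₂v) = 1.09 × 10^-14 m

Since λ ∝ 1/m at constant velocity, the lighter particle has the longer wavelength.

The neutron has the longer de Broglie wavelength.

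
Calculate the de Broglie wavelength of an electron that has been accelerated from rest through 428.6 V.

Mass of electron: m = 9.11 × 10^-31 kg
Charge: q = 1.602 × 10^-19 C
5.92 × 10^-11 m

When a particle is accelerated through voltage V, it gains kinetic energy KE = qV.

The de Broglie wavelength is then λ = h/√(2mqV):

λ = h/√(2mqV)
λ = (6.626 × 10^-34 J·s) / √(2 × 9.11 × 10^-31 kg × 1.602 × 10^-19 C × 428.6 V)
λ = 5.92 × 10^-11 m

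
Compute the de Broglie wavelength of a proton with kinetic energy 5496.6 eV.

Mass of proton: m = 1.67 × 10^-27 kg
3.86 × 10^-13 m

Using λ = h/√(2mKE):

First convert KE to Joules: KE = 5496.6 eV = 8.807 × 10^-16 J

λ = h/√(2mKE)
λ = (6.626 × 10^-34 J·s) / √(2 × 1.67 × 10^-27 kg × 8.807 × 10^-16 J)
λ = 3.86 × 10^-13 m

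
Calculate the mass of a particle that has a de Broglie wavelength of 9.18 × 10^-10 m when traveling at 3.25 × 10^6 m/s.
2.22 × 10^-31 kg

From the de Broglie relation λ = h/(mv), we solve for m:

m = h/(λv)
m = (6.626 × 10^-34 J·s) / (9.18 × 10^-10 m × 3.25 × 10^6 m/s)
m = 2.22 × 10^-31 kg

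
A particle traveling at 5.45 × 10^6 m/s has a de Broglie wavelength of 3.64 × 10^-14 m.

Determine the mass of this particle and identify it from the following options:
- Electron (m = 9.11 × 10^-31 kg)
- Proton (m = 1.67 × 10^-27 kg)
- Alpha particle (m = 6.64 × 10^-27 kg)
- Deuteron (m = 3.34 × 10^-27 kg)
The particle is a deuteron.

From λ = h/(mv), solve for mass:

m = h/(λv)
m = (6.626 × 10^-34 J·s) / (3.64 × 10^-14 m × 5.45 × 10^6 m/s)
m = 3.34 × 10^-27 kg

Comparing with the listed masses, this is closest to a deuteron.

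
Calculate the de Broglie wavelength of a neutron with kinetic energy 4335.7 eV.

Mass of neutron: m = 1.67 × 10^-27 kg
4.35 × 10^-13 m

Using λ = h/√(2mKE):

First convert KE to Joules: KE = 4335.7 eV = 6.947 × 10^-16 J

λ = h/√(2mKE)
λ = (6.626 × 10^-34 J·s) / √(2 × 1.67 × 10^-27 kg × 6.947 × 10^-16 J)
λ = 4.35 × 10^-13 m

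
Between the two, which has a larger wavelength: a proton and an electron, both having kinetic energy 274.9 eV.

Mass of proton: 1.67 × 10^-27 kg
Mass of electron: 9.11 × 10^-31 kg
The electron has the longer wavelength.

Using λ = h/√(2mKE):

For proton: λ₁ = h/√(2m₁KE) = 1.73 × 10^-12 m
For electron: λ₂ = h/√(2m₂KE) = 7.40 × 10^-11 m

Since λ ∝ 1/√m at constant kinetic energy, the lighter particle has the longer wavelength.

The electron has the longer de Broglie wavelength.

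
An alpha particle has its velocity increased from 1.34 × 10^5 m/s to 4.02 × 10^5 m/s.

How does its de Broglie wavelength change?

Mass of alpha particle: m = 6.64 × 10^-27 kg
The wavelength decreases by a factor of 3.

Using λ = h/(mv):

Initial wavelength: λ₁ = h/(mv₁) = 7.45 × 10^-13 m
Final wavelength: λ₂ = h/(mv₂) = 2.48 × 10^-13 m

Since λ ∝ 1/v, when velocity increases by a factor of 3, the wavelength decreases by a factor of 3.

λ₂/λ₁ = v₁/v₂ = 1/3

The wavelength decreases by a factor of 3.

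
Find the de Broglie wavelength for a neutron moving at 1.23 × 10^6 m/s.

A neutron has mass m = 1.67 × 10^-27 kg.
3.23 × 10^-13 m

Using the de Broglie relation λ = h/(mv):

λ = h/(mv)
λ = (6.626 × 10^-34 J·s) / (1.67 × 10^-27 kg × 1.23 × 10^6 m/s)
λ = 3.23 × 10^-13 m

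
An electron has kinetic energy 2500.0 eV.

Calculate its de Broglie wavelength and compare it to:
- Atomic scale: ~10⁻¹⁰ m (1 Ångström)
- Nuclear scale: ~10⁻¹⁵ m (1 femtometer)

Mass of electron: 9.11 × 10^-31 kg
λ = 2.45 × 10^-11 m, which is between nuclear and atomic scales.

Using λ = h/√(2mKE):

KE = 2500.0 eV = 4.005 × 10^-16 J

λ = h/√(2mKE)
λ = (6.626 × 10^-34 J·s) / √(2 × 9.11 × 10^-31 kg × 4.005 × 10^-16 J)
λ = 2.45 × 10^-11 m

Comparison:
- Atomic scale (10⁻¹⁰ m): λ is 0.25× this size
- Nuclear scale (10⁻¹⁵ m): λ is 2.5e+04× this size

The wavelength is between nuclear and atomic scales.

This wavelength is appropriate for probing atomic structure but too large for nuclear physics experiments.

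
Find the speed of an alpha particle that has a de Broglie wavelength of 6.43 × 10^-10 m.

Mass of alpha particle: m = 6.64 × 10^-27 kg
1.55 × 10^2 m/s

From the de Broglie relation λ = h/(mv), we solve for v:

v = h/(mλ)
v = (6.626 × 10^-34 J·s) / (6.64 × 10^-27 kg × 6.43 × 10^-10 m)
v = 1.55 × 10^2 m/s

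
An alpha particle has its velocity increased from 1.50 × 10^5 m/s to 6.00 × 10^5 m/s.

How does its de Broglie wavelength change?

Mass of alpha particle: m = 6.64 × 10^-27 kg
The wavelength decreases by a factor of 4.

Using λ = h/(mv):

Initial wavelength: λ₁ = h/(mv₁) = 6.65 × 10^-13 m
Final wavelength: λ₂ = h/(mv₂) = 1.66 × 10^-13 m

Since λ ∝ 1/v, when velocity increases by a factor of 4, the wavelength decreases by a factor of 4.

λ₂/λ₁ = v₁/v₂ = 1/4

The wavelength decreases by a factor of 4.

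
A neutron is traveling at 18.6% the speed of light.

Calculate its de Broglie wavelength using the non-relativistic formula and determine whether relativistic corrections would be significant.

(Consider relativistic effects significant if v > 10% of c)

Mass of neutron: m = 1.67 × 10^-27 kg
Yes, relativistic corrections are needed.

Using the non-relativistic de Broglie formula λ = h/(mv):

v = 18.6% × c = 5.576 × 10^7 m/s

λ = h/(mv)
λ = (6.626 × 10^-34 J·s) / (1.67 × 10^-27 kg × 5.576 × 10^7 m/s)
λ = 7.12 × 10^-15 m

Since v = 18.6% of c > 10% of c, relativistic corrections ARE significant and the actual wavelength would differ from this non-relativistic estimate.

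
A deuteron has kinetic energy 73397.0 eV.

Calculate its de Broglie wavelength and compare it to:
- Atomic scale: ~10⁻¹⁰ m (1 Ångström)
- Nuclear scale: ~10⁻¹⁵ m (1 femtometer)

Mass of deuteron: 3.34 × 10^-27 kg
λ = 7.48 × 10^-14 m, which is between nuclear and atomic scales.

Using λ = h/√(2mKE):

KE = 73397.0 eV = 1.176 × 10^-14 J

λ = h/√(2mKE)
λ = (6.626 × 10^-34 J·s) / √(2 × 3.34 × 10^-27 kg × 1.176 × 10^-14 J)
λ = 7.48 × 10^-14 m

Comparison:
- Atomic scale (10⁻¹⁰ m): λ is 0.00075× this size
- Nuclear scale (10⁻¹⁵ m): λ is 75× this size

The wavelength is between nuclear and atomic scales.

This wavelength is appropriate for probing atomic structure but too large for nuclear physics experiments.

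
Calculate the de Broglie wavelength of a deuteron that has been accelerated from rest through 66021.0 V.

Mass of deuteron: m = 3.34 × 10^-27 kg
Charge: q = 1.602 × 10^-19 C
7.88 × 10^-14 m

When a particle is accelerated through voltage V, it gains kinetic energy KE = qV.

The de Broglie wavelength is then λ = h/√(2mqV):

λ = h/√(2mqV)
λ = (6.626 × 10^-34 J·s) / √(2 × 3.34 × 10^-27 kg × 1.602 × 10^-19 C × 66021.0 V)
λ = 7.88 × 10^-14 m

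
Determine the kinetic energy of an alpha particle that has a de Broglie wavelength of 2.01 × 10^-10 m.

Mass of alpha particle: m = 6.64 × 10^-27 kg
8.18 × 10^-22 J (or 5.11 × 10^-3 eV)

From λ = h/√(2mKE), we solve for KE:

λ² = h²/(2mKE)
KE = h²/(2mλ²)
KE = (6.626 × 10^-34 J·s)² / (2 × 6.64 × 10^-27 kg × (2.01 × 10^-10 m)²)
KE = 8.18 × 10^-22 J
KE = 5.11 × 10^-3 eV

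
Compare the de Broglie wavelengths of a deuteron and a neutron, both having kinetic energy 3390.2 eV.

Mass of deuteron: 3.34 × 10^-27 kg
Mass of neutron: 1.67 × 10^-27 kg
The neutron has the longer wavelength.

Using λ = h/√(2mKE):

For deuteron: λ₁ = h/√(2m₁KE) = 3.48 × 10^-13 m
For neutron: λ₂ = h/√(2m₂KE) = 4.92 × 10^-13 m

Since λ ∝ 1/√m at constant kinetic energy, the lighter particle has the longer wavelength.

The neutron has the longer de Broglie wavelength.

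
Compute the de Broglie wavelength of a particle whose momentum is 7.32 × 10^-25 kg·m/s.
9.05 × 10^-10 m

Using the de Broglie relation λ = h/p:

λ = h/p
λ = (6.626 × 10^-34 J·s) / (7.32 × 10^-25 kg·m/s)
λ = 9.05 × 10^-10 m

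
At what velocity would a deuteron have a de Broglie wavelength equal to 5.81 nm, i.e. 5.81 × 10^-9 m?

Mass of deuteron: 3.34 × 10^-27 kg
3.41 × 10^1 m/s

From λ = h/(mv), solve for v:

v = h/(mλ)
v = (6.626 × 10^-34 J·s) / (3.34 × 10^-27 kg × 5.81 × 10^-9 m)
v = 3.41 × 10^1 m/s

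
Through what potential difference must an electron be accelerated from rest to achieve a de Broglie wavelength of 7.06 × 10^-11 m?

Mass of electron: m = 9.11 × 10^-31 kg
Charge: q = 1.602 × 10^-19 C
302 V

From λ = h/√(2mqV), we solve for V:

λ² = h²/(2mqV)
V = h²/(2mqλ²)
V = (6.626 × 10^-34 J·s)² / (2 × 9.11 × 10^-31 kg × 1.602 × 10^-19 C × (7.06 × 10^-11 m)²)
V = 302 V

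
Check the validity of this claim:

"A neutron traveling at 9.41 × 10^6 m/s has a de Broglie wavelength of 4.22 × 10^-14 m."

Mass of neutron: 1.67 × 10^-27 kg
True

The claim is correct.

Using λ = h/(mv):
λ = (6.626 × 10^-34 J·s) / (1.67 × 10^-27 kg × 9.41 × 10^6 m/s)
λ = 4.22 × 10^-14 m

This matches the claimed value.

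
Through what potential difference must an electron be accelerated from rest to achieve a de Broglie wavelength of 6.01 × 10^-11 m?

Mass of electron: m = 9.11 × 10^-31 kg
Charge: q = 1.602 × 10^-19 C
416 V

From λ = h/√(2mqV), we solve for V:

λ² = h²/(2mqV)
V = h²/(2mqλ²)
V = (6.626 × 10^-34 J·s)² / (2 × 9.11 × 10^-31 kg × 1.602 × 10^-19 C × (6.01 × 10^-11 m)²)
V = 416 V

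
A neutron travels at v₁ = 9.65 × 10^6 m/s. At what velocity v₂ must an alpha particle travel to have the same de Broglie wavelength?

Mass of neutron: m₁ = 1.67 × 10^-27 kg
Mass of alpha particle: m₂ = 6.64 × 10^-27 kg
v₂ = 2.43 × 10^6 m/s

For equal de Broglie wavelengths: λ₁ = λ₂

h/(m₁v₁) = h/(m₂v₂)
m₁v₁ = m₂v₂
v₂ = v₁ · (m₁/m₂)

v₂ = 9.65 × 10^6 m/s × (1.67 × 10^-27 kg / 6.64 × 10^-27 kg)
v₂ = 2.43 × 10^6 m/s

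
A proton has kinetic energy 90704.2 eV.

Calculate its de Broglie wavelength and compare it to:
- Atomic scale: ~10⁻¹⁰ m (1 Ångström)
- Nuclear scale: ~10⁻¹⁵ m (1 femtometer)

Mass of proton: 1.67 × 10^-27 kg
λ = 9.51 × 10^-14 m, which is between nuclear and atomic scales.

Using λ = h/√(2mKE):

KE = 90704.2 eV = 1.453 × 10^-14 J

λ = h/√(2mKE)
λ = (6.626 × 10^-34 J·s) / √(2 × 1.67 × 10^-27 kg × 1.453 × 10^-14 J)
λ = 9.51 × 10^-14 m

Comparison:
- Atomic scale (10⁻¹⁰ m): λ is 0.00095× this size
- Nuclear scale (10⁻¹⁵ m): λ is 95× this size

The wavelength is between nuclear and atomic scales.

This wavelength is appropriate for probing atomic structure but too large for nuclear physics experiments.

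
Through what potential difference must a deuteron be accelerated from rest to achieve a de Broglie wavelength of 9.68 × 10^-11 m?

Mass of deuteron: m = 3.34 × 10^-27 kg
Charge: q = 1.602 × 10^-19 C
4.38 × 10^-2 V

From λ = h/√(2mqV), we solve for V:

λ² = h²/(2mqV)
V = h²/(2mqλ²)
V = (6.626 × 10^-34 J·s)² / (2 × 3.34 × 10^-27 kg × 1.602 × 10^-19 C × (9.68 × 10^-11 m)²)
V = 4.38 × 10^-2 V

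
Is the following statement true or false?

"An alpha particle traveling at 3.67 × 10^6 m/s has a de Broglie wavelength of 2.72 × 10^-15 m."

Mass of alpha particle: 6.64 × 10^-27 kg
False

The claim is incorrect.

Using λ = h/(mv):
λ = (6.626 × 10^-34 J·s) / (6.64 × 10^-27 kg × 3.67 × 10^6 m/s)
λ = 2.72 × 10^-14 m

The actual wavelength differs from the claimed 2.72 × 10^-15 m.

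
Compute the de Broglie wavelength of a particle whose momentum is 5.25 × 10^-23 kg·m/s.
1.26 × 10^-11 m

Using the de Broglie relation λ = h/p:

λ = h/p
λ = (6.626 × 10^-34 J·s) / (5.25 × 10^-23 kg·m/s)
λ = 1.26 × 10^-11 m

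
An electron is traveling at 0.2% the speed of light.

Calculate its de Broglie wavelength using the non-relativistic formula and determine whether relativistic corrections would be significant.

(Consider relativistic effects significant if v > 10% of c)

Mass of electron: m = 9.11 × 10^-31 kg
No, relativistic corrections are not needed.

Using the non-relativistic de Broglie formula λ = h/(mv):

v = 0.2% × c = 5.996 × 10^5 m/s

λ = h/(mv)
λ = (6.626 × 10^-34 J·s) / (9.11 × 10^-31 kg × 5.996 × 10^5 m/s)
λ = 1.21 × 10^-9 m

Since v = 0.2% of c < 10% of c, relativistic corrections are NOT significant and this non-relativistic result is a good approximation.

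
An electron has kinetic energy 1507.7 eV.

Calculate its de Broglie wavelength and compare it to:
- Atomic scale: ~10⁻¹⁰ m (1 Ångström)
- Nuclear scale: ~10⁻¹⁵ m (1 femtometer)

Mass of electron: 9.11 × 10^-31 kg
λ = 3.16 × 10^-11 m, which is between nuclear and atomic scales.

Using λ = h/√(2mKE):

KE = 1507.7 eV = 2.416 × 10^-16 J

λ = h/√(2mKE)
λ = (6.626 × 10^-34 J·s) / √(2 × 9.11 × 10^-31 kg × 2.416 × 10^-16 J)
λ = 3.16 × 10^-11 m

Comparison:
- Atomic scale (10⁻¹⁰ m): λ is 0.32× this size
- Nuclear scale (10⁻¹⁵ m): λ is 3.2e+04× this size

The wavelength is between nuclear and atomic scales.

This wavelength is appropriate for probing atomic structure but too large for nuclear physics experiments.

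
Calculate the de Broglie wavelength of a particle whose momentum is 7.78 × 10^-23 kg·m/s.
8.52 × 10^-12 m

Using the de Broglie relation λ = h/p:

λ = h/p
λ = (6.626 × 10^-34 J·s) / (7.78 × 10^-23 kg·m/s)
λ = 8.52 × 10^-12 m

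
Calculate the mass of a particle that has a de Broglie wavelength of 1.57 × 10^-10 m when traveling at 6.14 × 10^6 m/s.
6.87 × 10^-31 kg

From the de Broglie relation λ = h/(mv), we solve for m:

m = h/(λv)
m = (6.626 × 10^-34 J·s) / (1.57 × 10^-10 m × 6.14 × 10^6 m/s)
m = 6.87 × 10^-31 kg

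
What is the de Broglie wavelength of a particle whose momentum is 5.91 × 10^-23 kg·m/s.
1.12 × 10^-11 m

Using the de Broglie relation λ = h/p:

λ = h/p
λ = (6.626 × 10^-34 J·s) / (5.91 × 10^-23 kg·m/s)
λ = 1.12 × 10^-11 m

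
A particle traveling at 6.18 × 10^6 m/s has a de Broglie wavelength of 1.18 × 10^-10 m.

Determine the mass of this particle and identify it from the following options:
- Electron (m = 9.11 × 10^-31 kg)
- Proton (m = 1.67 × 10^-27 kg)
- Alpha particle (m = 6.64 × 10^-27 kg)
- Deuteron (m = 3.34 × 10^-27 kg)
The particle is an electron.

From λ = h/(mv), solve for mass:

m = h/(λv)
m = (6.626 × 10^-34 J·s) / (1.18 × 10^-10 m × 6.18 × 10^6 m/s)
m = 9.09 × 10^-31 kg

Comparing with the listed masses, this is closest to an electron.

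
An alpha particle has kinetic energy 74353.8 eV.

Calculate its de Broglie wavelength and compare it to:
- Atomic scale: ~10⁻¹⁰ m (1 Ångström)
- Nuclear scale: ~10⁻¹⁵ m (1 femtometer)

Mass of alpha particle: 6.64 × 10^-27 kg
λ = 5.27 × 10^-14 m, which is between nuclear and atomic scales.

Using λ = h/√(2mKE):

KE = 74353.8 eV = 1.191 × 10^-14 J

λ = h/√(2mKE)
λ = (6.626 × 10^-34 J·s) / √(2 × 6.64 × 10^-27 kg × 1.191 × 10^-14 J)
λ = 5.27 × 10^-14 m

Comparison:
- Atomic scale (10⁻¹⁰ m): λ is 0.00053× this size
- Nuclear scale (10⁻¹⁵ m): λ is 53× this size

The wavelength is between nuclear and atomic scales.

This wavelength is appropriate for probing atomic structure but too large for nuclear physics experiments.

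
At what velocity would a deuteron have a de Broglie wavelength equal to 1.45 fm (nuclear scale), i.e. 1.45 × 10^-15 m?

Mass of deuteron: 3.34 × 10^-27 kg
1.37 × 10^8 m/s

From λ = h/(mv), solve for v:

v = h/(mλ)
v = (6.626 × 10^-34 J·s) / (3.34 × 10^-27 kg × 1.45 × 10^-15 m)
v = 1.37 × 10^8 m/s

Note: This velocity is 45.6% of the speed of light, so relativistic corrections would be needed for a more accurate calculation.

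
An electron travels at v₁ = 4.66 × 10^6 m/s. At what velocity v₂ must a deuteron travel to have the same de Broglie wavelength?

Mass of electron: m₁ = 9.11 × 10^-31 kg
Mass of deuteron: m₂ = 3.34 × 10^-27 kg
v₂ = 1.27 × 10^3 m/s

For equal de Broglie wavelengths: λ₁ = λ₂

h/(m₁v₁) = h/(m₂v₂)
m₁v₁ = m₂v₂
v₂ = v₁ · (m₁/m₂)

v₂ = 4.66 × 10^6 m/s × (9.11 × 10^-31 kg / 3.34 × 10^-27 kg)
v₂ = 1.27 × 10^3 m/s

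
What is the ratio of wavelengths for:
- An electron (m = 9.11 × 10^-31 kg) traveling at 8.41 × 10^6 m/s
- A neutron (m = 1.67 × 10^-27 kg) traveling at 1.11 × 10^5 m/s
λ₁/λ₂ = 24.2

Using λ = h/(mv):

λ₁ = h/(m₁v₁) = 8.65 × 10^-11 m
λ₂ = h/(m₂v₂) = 3.57 × 10^-12 m

Ratio λ₁/λ₂ = (m₂v₂)/(m₁v₁)
         = (1.67 × 10^-27 kg × 1.11 × 10^5 m/s) / (9.11 × 10^-31 kg × 8.41 × 10^6 m/s)
         = 24.2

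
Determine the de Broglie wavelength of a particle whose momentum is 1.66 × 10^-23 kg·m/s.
3.99 × 10^-11 m

Using the de Broglie relation λ = h/p:

λ = h/p
λ = (6.626 × 10^-34 J·s) / (1.66 × 10^-23 kg·m/s)
λ = 3.99 × 10^-11 m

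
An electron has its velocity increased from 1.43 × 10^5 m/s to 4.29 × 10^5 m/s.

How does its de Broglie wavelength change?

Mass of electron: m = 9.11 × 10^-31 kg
The wavelength decreases by a factor of 3.

Using λ = h/(mv):

Initial wavelength: λ₁ = h/(mv₁) = 5.09 × 10^-9 m
Final wavelength: λ₂ = h/(mv₂) = 1.70 × 10^-9 m

Since λ ∝ 1/v, when velocity increases by a factor of 3, the wavelength decreases by a factor of 3.

λ₂/λ₁ = v₁/v₂ = 1/3

The wavelength decreases by a factor of 3.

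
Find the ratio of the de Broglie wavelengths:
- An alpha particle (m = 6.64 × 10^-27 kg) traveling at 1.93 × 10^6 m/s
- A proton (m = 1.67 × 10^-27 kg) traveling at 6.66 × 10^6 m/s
λ₁/λ₂ = 0.868

Using λ = h/(mv):

λ₁ = h/(m₁v₁) = 5.17 × 10^-14 m
λ₂ = h/(m₂v₂) = 5.96 × 10^-14 m

Ratio λ₁/λ₂ = (m₂v₂)/(m₁v₁)
         = (1.67 × 10^-27 kg × 6.66 × 10^6 m/s) / (6.64 × 10^-27 kg × 1.93 × 10^6 m/s)
         = 0.868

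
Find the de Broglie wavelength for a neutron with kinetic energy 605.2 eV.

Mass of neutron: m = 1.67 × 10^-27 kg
1.16 × 10^-12 m

Using λ = h/√(2mKE):

First convert KE to Joules: KE = 605.2 eV = 9.696 × 10^-17 J

λ = h/√(2mKE)
λ = (6.626 × 10^-34 J·s) / √(2 × 1.67 × 10^-27 kg × 9.696 × 10^-17 J)
λ = 1.16 × 10^-12 m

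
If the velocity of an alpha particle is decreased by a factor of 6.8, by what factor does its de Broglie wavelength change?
The wavelength increases by a factor of 6.8.

From λ = h/(mv), the wavelength is inversely proportional to velocity:

λ ∝ 1/v

If v → v/6.8, then λ → 6.8λ

When velocity is decreased by a factor of 6.8, the wavelength increases by a factor of 6.8.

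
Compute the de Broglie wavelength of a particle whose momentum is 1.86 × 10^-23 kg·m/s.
3.56 × 10^-11 m

Using the de Broglie relation λ = h/p:

λ = h/p
λ = (6.626 × 10^-34 J·s) / (1.86 × 10^-23 kg·m/s)
λ = 3.56 × 10^-11 m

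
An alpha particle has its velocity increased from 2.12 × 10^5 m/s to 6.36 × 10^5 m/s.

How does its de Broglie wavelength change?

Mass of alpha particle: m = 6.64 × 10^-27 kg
The wavelength decreases by a factor of 3.

Using λ = h/(mv):

Initial wavelength: λ₁ = h/(mv₁) = 4.71 × 10^-13 m
Final wavelength: λ₂ = h/(mv₂) = 1.57 × 10^-13 m

Since λ ∝ 1/v, when velocity increases by a factor of 3, the wavelength decreases by a factor of 3.

λ₂/λ₁ = v₁/v₂ = 1/3

The wavelength decreases by a factor of 3.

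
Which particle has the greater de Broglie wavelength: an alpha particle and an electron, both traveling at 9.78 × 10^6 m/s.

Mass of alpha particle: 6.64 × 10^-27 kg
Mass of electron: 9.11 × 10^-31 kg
The electron has the longer wavelength.

Using λ = h/(mv), since both particles have the same velocity, the wavelength depends only on mass.

For alpha particle: λ₁ = h/(m₁v) = 1.02 × 10^-14 m
For electron: λ₂ = h/(m₂v) = 7.44 × 10^-11 m

Since λ ∝ 1/m at constant velocity, the lighter particle has the longer wavelength.

The electron has the longer de Broglie wavelength.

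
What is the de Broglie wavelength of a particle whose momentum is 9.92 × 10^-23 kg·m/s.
6.68 × 10^-12 m

Using the de Broglie relation λ = h/p:

λ = h/p
λ = (6.626 × 10^-34 J·s) / (9.92 × 10^-23 kg·m/s)
λ = 6.68 × 10^-12 m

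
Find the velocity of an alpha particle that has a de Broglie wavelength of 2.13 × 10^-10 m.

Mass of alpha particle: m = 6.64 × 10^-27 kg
4.68 × 10^2 m/s

From the de Broglie relation λ = h/(mv), we solve for v:

v = h/(mλ)
v = (6.626 × 10^-34 J·s) / (6.64 × 10^-27 kg × 2.13 × 10^-10 m)
v = 4.68 × 10^2 m/s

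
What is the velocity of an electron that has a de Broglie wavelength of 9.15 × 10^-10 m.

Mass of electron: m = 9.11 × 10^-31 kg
7.95 × 10^5 m/s

From the de Broglie relation λ = h/(mv), we solve for v:

v = h/(mλ)
v = (6.626 × 10^-34 J·s) / (9.11 × 10^-31 kg × 9.15 × 10^-10 m)
v = 7.95 × 10^5 m/s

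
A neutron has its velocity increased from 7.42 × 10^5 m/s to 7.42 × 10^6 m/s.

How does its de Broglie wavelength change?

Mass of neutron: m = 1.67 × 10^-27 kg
The wavelength decreases by a factor of 10.

Using λ = h/(mv):

Initial wavelength: λ₁ = h/(mv₁) = 5.35 × 10^-13 m
Final wavelength: λ₂ = h/(mv₂) = 5.35 × 10^-14 m

Since λ ∝ 1/v, when velocity increases by a factor of 10, the wavelength decreases by a factor of 10.

λ₂/λ₁ = v₁/v₂ = 1/10

The wavelength decreases by a factor of 10.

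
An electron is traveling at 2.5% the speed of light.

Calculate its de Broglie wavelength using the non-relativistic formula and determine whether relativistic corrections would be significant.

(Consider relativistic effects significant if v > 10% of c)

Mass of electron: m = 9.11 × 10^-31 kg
No, relativistic corrections are not needed.

Using the non-relativistic de Broglie formula λ = h/(mv):

v = 2.5% × c = 7.495 × 10^6 m/s

λ = h/(mv)
λ = (6.626 × 10^-34 J·s) / (9.11 × 10^-31 kg × 7.495 × 10^6 m/s)
λ = 9.70 × 10^-11 m

Since v = 2.5% of c < 10% of c, relativistic corrections are NOT significant and this non-relativistic result is a good approximation.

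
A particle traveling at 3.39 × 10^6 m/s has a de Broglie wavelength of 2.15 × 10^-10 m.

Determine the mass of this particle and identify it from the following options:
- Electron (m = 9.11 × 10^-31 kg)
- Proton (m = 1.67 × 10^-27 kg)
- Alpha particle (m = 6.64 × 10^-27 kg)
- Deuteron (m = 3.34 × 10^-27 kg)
The particle is an electron.

From λ = h/(mv), solve for mass:

m = h/(λv)
m = (6.626 × 10^-34 J·s) / (2.15 × 10^-10 m × 3.39 × 10^6 m/s)
m = 9.09 × 10^-31 kg

Comparing with the listed masses, this is closest to an electron.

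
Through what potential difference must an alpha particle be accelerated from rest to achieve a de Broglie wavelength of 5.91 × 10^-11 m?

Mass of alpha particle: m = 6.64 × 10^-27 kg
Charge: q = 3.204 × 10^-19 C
2.95 × 10^-2 V

From λ = h/√(2mqV), we solve for V:

λ² = h²/(2mqV)
V = h²/(2mqλ²)
V = (6.626 × 10^-34 J·s)² / (2 × 6.64 × 10^-27 kg × 3.204 × 10^-19 C × (5.91 × 10^-11 m)²)
V = 2.95 × 10^-2 V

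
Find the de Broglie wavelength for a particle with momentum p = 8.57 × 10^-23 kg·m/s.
7.73 × 10^-12 m

Using the de Broglie relation λ = h/p:

λ = h/p
λ = (6.626 × 10^-34 J·s) / (8.57 × 10^-23 kg·m/s)
λ = 7.73 × 10^-12 m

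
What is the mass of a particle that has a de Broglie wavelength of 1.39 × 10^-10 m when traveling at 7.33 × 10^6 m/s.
6.50 × 10^-31 kg

From the de Broglie relation λ = h/(mv), we solve for m:

m = h/(λv)
m = (6.626 × 10^-34 J·s) / (1.39 × 10^-10 m × 7.33 × 10^6 m/s)
m = 6.50 × 10^-31 kg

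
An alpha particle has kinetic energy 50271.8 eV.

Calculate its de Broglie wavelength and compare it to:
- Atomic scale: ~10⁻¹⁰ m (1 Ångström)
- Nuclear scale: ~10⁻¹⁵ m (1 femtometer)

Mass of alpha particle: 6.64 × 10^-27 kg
λ = 6.41 × 10^-14 m, which is between nuclear and atomic scales.

Using λ = h/√(2mKE):

KE = 50271.8 eV = 8.054 × 10^-15 J

λ = h/√(2mKE)
λ = (6.626 × 10^-34 J·s) / √(2 × 6.64 × 10^-27 kg × 8.054 × 10^-15 J)
λ = 6.41 × 10^-14 m

Comparison:
- Atomic scale (10⁻¹⁰ m): λ is 0.00064× this size
- Nuclear scale (10⁻¹⁵ m): λ is 64× this size

The wavelength is between nuclear and atomic scales.

This wavelength is appropriate for probing atomic structure but too large for nuclear physics experiments.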